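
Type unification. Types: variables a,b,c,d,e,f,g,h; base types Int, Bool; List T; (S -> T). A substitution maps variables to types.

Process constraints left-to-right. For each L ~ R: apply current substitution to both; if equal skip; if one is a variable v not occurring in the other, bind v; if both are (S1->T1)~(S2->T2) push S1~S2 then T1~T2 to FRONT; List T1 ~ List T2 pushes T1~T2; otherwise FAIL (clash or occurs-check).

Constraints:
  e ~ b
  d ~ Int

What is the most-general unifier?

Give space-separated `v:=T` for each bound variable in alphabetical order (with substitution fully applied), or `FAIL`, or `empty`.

Answer: d:=Int e:=b

Derivation:
step 1: unify e ~ b  [subst: {-} | 1 pending]
  bind e := b
step 2: unify d ~ Int  [subst: {e:=b} | 0 pending]
  bind d := Int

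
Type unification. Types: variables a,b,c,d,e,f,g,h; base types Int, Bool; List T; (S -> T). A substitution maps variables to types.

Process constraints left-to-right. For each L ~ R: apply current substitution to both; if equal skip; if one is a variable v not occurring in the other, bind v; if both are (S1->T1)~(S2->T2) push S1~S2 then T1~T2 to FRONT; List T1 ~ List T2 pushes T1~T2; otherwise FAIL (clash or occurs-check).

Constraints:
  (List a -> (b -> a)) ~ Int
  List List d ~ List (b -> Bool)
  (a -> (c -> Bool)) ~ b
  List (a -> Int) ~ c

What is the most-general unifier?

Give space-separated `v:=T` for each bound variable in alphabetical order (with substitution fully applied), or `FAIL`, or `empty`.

step 1: unify (List a -> (b -> a)) ~ Int  [subst: {-} | 3 pending]
  clash: (List a -> (b -> a)) vs Int

Answer: FAIL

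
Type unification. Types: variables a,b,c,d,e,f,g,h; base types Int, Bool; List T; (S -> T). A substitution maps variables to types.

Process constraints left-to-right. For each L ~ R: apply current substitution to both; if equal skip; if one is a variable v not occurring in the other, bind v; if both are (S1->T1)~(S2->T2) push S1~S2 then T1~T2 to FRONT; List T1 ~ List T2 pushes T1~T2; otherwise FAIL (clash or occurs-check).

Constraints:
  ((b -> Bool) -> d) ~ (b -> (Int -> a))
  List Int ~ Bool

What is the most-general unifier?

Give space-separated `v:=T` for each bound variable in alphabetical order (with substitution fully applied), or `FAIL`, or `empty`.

step 1: unify ((b -> Bool) -> d) ~ (b -> (Int -> a))  [subst: {-} | 1 pending]
  -> decompose arrow: push (b -> Bool)~b, d~(Int -> a)
step 2: unify (b -> Bool) ~ b  [subst: {-} | 2 pending]
  occurs-check fail

Answer: FAIL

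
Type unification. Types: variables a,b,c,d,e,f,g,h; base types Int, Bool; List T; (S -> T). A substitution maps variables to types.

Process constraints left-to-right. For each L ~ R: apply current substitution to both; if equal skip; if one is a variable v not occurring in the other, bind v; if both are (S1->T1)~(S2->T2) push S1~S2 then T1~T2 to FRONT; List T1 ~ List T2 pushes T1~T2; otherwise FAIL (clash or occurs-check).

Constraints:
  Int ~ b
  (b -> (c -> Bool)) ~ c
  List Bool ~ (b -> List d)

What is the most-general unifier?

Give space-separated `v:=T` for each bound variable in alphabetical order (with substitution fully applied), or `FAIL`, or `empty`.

Answer: FAIL

Derivation:
step 1: unify Int ~ b  [subst: {-} | 2 pending]
  bind b := Int
step 2: unify (Int -> (c -> Bool)) ~ c  [subst: {b:=Int} | 1 pending]
  occurs-check fail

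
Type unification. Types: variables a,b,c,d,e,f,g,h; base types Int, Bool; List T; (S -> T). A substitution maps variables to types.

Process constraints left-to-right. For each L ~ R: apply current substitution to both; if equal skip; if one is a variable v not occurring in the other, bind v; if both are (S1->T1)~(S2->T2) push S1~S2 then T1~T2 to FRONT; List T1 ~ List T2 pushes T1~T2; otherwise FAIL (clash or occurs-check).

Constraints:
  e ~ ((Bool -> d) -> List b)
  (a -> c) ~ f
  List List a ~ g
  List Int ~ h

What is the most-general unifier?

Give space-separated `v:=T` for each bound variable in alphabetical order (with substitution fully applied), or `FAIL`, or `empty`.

step 1: unify e ~ ((Bool -> d) -> List b)  [subst: {-} | 3 pending]
  bind e := ((Bool -> d) -> List b)
step 2: unify (a -> c) ~ f  [subst: {e:=((Bool -> d) -> List b)} | 2 pending]
  bind f := (a -> c)
step 3: unify List List a ~ g  [subst: {e:=((Bool -> d) -> List b), f:=(a -> c)} | 1 pending]
  bind g := List List a
step 4: unify List Int ~ h  [subst: {e:=((Bool -> d) -> List b), f:=(a -> c), g:=List List a} | 0 pending]
  bind h := List Int

Answer: e:=((Bool -> d) -> List b) f:=(a -> c) g:=List List a h:=List Int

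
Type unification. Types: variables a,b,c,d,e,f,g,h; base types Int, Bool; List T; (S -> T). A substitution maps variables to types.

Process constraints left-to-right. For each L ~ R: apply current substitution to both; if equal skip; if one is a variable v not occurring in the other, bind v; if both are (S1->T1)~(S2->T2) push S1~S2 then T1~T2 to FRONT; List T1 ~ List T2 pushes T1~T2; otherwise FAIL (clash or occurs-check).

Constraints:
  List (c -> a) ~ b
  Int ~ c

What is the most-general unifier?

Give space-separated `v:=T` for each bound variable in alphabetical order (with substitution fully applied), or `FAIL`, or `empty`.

step 1: unify List (c -> a) ~ b  [subst: {-} | 1 pending]
  bind b := List (c -> a)
step 2: unify Int ~ c  [subst: {b:=List (c -> a)} | 0 pending]
  bind c := Int

Answer: b:=List (Int -> a) c:=Int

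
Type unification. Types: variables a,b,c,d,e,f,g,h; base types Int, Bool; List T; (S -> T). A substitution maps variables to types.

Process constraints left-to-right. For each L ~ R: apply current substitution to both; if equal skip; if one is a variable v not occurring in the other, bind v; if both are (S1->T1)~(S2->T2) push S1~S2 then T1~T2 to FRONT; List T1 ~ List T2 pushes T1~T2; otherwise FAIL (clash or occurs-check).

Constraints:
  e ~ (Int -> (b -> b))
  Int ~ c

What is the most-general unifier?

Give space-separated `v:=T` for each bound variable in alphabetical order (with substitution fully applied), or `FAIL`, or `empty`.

Answer: c:=Int e:=(Int -> (b -> b))

Derivation:
step 1: unify e ~ (Int -> (b -> b))  [subst: {-} | 1 pending]
  bind e := (Int -> (b -> b))
step 2: unify Int ~ c  [subst: {e:=(Int -> (b -> b))} | 0 pending]
  bind c := Int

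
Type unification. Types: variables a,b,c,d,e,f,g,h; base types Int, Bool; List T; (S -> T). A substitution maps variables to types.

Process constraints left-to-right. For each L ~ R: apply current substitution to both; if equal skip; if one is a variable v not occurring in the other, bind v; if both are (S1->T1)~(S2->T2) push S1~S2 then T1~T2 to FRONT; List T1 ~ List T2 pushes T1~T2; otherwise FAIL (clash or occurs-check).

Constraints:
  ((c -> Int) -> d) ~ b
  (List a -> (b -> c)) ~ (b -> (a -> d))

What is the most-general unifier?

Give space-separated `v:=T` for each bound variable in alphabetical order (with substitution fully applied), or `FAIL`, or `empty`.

step 1: unify ((c -> Int) -> d) ~ b  [subst: {-} | 1 pending]
  bind b := ((c -> Int) -> d)
step 2: unify (List a -> (((c -> Int) -> d) -> c)) ~ (((c -> Int) -> d) -> (a -> d))  [subst: {b:=((c -> Int) -> d)} | 0 pending]
  -> decompose arrow: push List a~((c -> Int) -> d), (((c -> Int) -> d) -> c)~(a -> d)
step 3: unify List a ~ ((c -> Int) -> d)  [subst: {b:=((c -> Int) -> d)} | 1 pending]
  clash: List a vs ((c -> Int) -> d)

Answer: FAIL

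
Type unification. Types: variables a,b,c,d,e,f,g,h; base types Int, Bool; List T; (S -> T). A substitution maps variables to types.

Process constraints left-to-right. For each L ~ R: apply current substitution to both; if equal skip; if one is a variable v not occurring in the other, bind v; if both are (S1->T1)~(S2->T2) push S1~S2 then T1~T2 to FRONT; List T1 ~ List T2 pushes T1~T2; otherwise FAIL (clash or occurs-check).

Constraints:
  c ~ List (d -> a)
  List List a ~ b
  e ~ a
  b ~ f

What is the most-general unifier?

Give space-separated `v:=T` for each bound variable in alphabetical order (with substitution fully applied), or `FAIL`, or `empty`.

step 1: unify c ~ List (d -> a)  [subst: {-} | 3 pending]
  bind c := List (d -> a)
step 2: unify List List a ~ b  [subst: {c:=List (d -> a)} | 2 pending]
  bind b := List List a
step 3: unify e ~ a  [subst: {c:=List (d -> a), b:=List List a} | 1 pending]
  bind e := a
step 4: unify List List a ~ f  [subst: {c:=List (d -> a), b:=List List a, e:=a} | 0 pending]
  bind f := List List a

Answer: b:=List List a c:=List (d -> a) e:=a f:=List List a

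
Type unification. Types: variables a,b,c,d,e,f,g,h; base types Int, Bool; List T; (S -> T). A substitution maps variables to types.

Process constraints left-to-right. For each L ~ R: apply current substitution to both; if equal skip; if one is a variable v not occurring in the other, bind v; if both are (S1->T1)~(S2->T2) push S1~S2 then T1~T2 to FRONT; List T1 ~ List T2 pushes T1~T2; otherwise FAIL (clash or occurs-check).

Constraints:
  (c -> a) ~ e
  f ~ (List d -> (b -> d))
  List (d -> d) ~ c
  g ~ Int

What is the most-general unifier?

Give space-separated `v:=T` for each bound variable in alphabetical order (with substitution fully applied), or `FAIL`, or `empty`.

Answer: c:=List (d -> d) e:=(List (d -> d) -> a) f:=(List d -> (b -> d)) g:=Int

Derivation:
step 1: unify (c -> a) ~ e  [subst: {-} | 3 pending]
  bind e := (c -> a)
step 2: unify f ~ (List d -> (b -> d))  [subst: {e:=(c -> a)} | 2 pending]
  bind f := (List d -> (b -> d))
step 3: unify List (d -> d) ~ c  [subst: {e:=(c -> a), f:=(List d -> (b -> d))} | 1 pending]
  bind c := List (d -> d)
step 4: unify g ~ Int  [subst: {e:=(c -> a), f:=(List d -> (b -> d)), c:=List (d -> d)} | 0 pending]
  bind g := Int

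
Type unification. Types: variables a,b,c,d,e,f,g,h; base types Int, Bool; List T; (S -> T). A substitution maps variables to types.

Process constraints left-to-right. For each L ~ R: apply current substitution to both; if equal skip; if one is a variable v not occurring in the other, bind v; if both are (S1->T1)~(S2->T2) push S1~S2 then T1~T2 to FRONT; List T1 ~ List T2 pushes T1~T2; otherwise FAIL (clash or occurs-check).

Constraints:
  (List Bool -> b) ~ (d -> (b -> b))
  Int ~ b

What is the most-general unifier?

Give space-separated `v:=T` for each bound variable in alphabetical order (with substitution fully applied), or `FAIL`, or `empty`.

step 1: unify (List Bool -> b) ~ (d -> (b -> b))  [subst: {-} | 1 pending]
  -> decompose arrow: push List Bool~d, b~(b -> b)
step 2: unify List Bool ~ d  [subst: {-} | 2 pending]
  bind d := List Bool
step 3: unify b ~ (b -> b)  [subst: {d:=List Bool} | 1 pending]
  occurs-check fail: b in (b -> b)

Answer: FAIL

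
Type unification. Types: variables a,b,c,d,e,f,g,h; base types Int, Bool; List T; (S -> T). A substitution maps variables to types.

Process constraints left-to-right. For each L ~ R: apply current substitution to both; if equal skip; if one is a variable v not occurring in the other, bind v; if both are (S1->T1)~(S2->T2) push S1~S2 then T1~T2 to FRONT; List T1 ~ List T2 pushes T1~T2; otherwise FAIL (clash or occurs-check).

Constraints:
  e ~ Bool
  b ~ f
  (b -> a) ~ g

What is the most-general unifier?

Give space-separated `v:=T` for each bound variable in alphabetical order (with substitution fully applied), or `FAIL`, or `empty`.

Answer: b:=f e:=Bool g:=(f -> a)

Derivation:
step 1: unify e ~ Bool  [subst: {-} | 2 pending]
  bind e := Bool
step 2: unify b ~ f  [subst: {e:=Bool} | 1 pending]
  bind b := f
step 3: unify (f -> a) ~ g  [subst: {e:=Bool, b:=f} | 0 pending]
  bind g := (f -> a)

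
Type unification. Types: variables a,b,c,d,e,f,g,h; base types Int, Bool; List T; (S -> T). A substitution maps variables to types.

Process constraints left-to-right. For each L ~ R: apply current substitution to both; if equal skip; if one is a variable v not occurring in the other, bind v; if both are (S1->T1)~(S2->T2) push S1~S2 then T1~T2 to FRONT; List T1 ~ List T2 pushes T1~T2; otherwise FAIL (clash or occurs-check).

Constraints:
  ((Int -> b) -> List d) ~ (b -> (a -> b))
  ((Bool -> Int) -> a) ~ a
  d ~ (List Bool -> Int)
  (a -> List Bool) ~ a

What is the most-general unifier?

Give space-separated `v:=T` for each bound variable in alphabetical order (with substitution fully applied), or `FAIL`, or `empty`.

step 1: unify ((Int -> b) -> List d) ~ (b -> (a -> b))  [subst: {-} | 3 pending]
  -> decompose arrow: push (Int -> b)~b, List d~(a -> b)
step 2: unify (Int -> b) ~ b  [subst: {-} | 4 pending]
  occurs-check fail

Answer: FAIL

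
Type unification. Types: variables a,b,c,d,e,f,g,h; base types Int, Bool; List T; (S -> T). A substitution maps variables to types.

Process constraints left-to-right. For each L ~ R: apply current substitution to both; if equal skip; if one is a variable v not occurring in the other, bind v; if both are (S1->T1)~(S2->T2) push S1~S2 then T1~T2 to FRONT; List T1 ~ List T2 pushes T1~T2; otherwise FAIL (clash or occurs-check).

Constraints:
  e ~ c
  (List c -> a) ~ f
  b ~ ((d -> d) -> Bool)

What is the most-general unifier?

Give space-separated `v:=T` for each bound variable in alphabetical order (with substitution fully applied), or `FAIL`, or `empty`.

Answer: b:=((d -> d) -> Bool) e:=c f:=(List c -> a)

Derivation:
step 1: unify e ~ c  [subst: {-} | 2 pending]
  bind e := c
step 2: unify (List c -> a) ~ f  [subst: {e:=c} | 1 pending]
  bind f := (List c -> a)
step 3: unify b ~ ((d -> d) -> Bool)  [subst: {e:=c, f:=(List c -> a)} | 0 pending]
  bind b := ((d -> d) -> Bool)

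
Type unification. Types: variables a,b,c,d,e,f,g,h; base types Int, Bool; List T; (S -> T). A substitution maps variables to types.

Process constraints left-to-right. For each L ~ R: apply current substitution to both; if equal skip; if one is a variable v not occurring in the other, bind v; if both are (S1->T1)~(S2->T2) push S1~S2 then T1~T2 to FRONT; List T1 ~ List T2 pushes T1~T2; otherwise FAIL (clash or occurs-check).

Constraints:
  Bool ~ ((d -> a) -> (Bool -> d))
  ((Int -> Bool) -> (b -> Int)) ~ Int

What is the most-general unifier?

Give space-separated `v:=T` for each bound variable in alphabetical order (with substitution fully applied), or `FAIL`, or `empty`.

step 1: unify Bool ~ ((d -> a) -> (Bool -> d))  [subst: {-} | 1 pending]
  clash: Bool vs ((d -> a) -> (Bool -> d))

Answer: FAIL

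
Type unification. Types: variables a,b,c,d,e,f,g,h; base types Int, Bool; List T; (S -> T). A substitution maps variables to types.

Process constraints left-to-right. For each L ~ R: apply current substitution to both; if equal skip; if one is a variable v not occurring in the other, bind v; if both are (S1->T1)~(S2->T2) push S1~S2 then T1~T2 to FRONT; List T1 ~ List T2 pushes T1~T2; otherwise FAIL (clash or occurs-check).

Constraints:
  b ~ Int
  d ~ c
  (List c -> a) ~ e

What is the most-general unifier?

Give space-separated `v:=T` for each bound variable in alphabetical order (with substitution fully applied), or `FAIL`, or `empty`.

step 1: unify b ~ Int  [subst: {-} | 2 pending]
  bind b := Int
step 2: unify d ~ c  [subst: {b:=Int} | 1 pending]
  bind d := c
step 3: unify (List c -> a) ~ e  [subst: {b:=Int, d:=c} | 0 pending]
  bind e := (List c -> a)

Answer: b:=Int d:=c e:=(List c -> a)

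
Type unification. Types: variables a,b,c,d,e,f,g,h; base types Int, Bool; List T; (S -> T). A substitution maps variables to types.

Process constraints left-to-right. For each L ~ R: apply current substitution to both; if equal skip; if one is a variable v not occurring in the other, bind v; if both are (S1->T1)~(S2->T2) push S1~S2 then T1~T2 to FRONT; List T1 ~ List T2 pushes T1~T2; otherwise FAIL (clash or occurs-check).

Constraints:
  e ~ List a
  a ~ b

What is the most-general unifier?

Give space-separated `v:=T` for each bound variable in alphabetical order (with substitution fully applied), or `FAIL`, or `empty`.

step 1: unify e ~ List a  [subst: {-} | 1 pending]
  bind e := List a
step 2: unify a ~ b  [subst: {e:=List a} | 0 pending]
  bind a := b

Answer: a:=b e:=List b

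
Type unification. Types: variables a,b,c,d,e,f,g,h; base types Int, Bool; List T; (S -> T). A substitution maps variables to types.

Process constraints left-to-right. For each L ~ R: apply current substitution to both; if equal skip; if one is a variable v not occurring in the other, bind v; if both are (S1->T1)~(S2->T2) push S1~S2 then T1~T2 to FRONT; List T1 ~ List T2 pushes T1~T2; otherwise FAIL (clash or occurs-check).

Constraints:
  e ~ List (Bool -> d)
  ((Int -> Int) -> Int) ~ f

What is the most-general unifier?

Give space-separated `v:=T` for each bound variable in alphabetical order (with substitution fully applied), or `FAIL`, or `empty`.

Answer: e:=List (Bool -> d) f:=((Int -> Int) -> Int)

Derivation:
step 1: unify e ~ List (Bool -> d)  [subst: {-} | 1 pending]
  bind e := List (Bool -> d)
step 2: unify ((Int -> Int) -> Int) ~ f  [subst: {e:=List (Bool -> d)} | 0 pending]
  bind f := ((Int -> Int) -> Int)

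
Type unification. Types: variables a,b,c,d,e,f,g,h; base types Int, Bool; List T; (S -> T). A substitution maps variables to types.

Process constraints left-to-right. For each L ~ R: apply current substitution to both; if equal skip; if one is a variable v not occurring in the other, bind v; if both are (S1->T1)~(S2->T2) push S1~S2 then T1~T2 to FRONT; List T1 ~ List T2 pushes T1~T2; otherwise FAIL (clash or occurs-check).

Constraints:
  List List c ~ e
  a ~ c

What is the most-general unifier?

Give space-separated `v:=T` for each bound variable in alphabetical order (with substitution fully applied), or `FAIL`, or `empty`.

step 1: unify List List c ~ e  [subst: {-} | 1 pending]
  bind e := List List c
step 2: unify a ~ c  [subst: {e:=List List c} | 0 pending]
  bind a := c

Answer: a:=c e:=List List c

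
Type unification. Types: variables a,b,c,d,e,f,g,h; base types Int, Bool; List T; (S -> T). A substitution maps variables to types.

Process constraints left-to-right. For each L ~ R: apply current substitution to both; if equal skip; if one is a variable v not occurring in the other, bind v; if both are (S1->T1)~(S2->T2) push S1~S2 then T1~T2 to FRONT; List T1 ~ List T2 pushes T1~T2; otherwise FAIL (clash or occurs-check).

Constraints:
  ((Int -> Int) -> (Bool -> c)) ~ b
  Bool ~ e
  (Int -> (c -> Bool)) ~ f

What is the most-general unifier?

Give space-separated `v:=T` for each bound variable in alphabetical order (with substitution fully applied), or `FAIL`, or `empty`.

step 1: unify ((Int -> Int) -> (Bool -> c)) ~ b  [subst: {-} | 2 pending]
  bind b := ((Int -> Int) -> (Bool -> c))
step 2: unify Bool ~ e  [subst: {b:=((Int -> Int) -> (Bool -> c))} | 1 pending]
  bind e := Bool
step 3: unify (Int -> (c -> Bool)) ~ f  [subst: {b:=((Int -> Int) -> (Bool -> c)), e:=Bool} | 0 pending]
  bind f := (Int -> (c -> Bool))

Answer: b:=((Int -> Int) -> (Bool -> c)) e:=Bool f:=(Int -> (c -> Bool))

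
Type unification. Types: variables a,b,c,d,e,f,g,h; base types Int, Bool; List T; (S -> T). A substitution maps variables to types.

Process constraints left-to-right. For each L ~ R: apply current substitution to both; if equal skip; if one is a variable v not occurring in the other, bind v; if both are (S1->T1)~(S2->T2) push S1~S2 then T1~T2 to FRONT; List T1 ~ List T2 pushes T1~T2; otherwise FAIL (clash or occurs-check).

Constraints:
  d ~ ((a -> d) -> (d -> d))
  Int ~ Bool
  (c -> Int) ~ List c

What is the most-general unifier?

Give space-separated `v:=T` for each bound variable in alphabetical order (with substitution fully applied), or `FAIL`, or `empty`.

step 1: unify d ~ ((a -> d) -> (d -> d))  [subst: {-} | 2 pending]
  occurs-check fail: d in ((a -> d) -> (d -> d))

Answer: FAIL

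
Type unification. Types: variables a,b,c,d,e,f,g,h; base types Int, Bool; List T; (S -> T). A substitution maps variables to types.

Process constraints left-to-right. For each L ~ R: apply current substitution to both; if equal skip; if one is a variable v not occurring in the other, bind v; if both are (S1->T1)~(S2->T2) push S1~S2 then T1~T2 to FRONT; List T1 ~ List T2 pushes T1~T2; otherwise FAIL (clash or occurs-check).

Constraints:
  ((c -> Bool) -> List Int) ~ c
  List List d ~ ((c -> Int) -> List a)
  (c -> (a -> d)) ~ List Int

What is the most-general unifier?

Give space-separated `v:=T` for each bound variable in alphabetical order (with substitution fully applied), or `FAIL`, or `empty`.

step 1: unify ((c -> Bool) -> List Int) ~ c  [subst: {-} | 2 pending]
  occurs-check fail

Answer: FAIL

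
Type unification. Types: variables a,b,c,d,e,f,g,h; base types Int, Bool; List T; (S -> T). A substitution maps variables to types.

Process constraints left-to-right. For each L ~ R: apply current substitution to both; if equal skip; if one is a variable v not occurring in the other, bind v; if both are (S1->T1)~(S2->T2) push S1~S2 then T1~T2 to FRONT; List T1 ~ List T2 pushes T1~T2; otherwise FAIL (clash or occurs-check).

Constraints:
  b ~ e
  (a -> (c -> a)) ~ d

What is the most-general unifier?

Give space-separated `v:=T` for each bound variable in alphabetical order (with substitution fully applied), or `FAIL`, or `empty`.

step 1: unify b ~ e  [subst: {-} | 1 pending]
  bind b := e
step 2: unify (a -> (c -> a)) ~ d  [subst: {b:=e} | 0 pending]
  bind d := (a -> (c -> a))

Answer: b:=e d:=(a -> (c -> a))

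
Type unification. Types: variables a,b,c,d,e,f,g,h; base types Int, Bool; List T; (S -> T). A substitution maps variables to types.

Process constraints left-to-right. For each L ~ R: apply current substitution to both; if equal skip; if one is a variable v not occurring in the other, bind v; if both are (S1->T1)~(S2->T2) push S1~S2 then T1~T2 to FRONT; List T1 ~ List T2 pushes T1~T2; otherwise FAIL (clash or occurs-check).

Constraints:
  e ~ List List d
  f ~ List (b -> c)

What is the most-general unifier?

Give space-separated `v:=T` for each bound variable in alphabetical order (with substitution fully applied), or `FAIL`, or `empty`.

step 1: unify e ~ List List d  [subst: {-} | 1 pending]
  bind e := List List d
step 2: unify f ~ List (b -> c)  [subst: {e:=List List d} | 0 pending]
  bind f := List (b -> c)

Answer: e:=List List d f:=List (b -> c)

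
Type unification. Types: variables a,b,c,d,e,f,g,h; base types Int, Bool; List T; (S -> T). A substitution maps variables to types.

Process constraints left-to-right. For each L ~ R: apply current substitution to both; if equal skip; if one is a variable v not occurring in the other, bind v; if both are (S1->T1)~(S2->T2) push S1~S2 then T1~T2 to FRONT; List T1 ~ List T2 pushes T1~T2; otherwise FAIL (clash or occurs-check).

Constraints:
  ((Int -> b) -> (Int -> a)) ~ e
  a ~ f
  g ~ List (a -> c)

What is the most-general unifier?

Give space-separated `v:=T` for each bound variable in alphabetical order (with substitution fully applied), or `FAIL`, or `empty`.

step 1: unify ((Int -> b) -> (Int -> a)) ~ e  [subst: {-} | 2 pending]
  bind e := ((Int -> b) -> (Int -> a))
step 2: unify a ~ f  [subst: {e:=((Int -> b) -> (Int -> a))} | 1 pending]
  bind a := f
step 3: unify g ~ List (f -> c)  [subst: {e:=((Int -> b) -> (Int -> a)), a:=f} | 0 pending]
  bind g := List (f -> c)

Answer: a:=f e:=((Int -> b) -> (Int -> f)) g:=List (f -> c)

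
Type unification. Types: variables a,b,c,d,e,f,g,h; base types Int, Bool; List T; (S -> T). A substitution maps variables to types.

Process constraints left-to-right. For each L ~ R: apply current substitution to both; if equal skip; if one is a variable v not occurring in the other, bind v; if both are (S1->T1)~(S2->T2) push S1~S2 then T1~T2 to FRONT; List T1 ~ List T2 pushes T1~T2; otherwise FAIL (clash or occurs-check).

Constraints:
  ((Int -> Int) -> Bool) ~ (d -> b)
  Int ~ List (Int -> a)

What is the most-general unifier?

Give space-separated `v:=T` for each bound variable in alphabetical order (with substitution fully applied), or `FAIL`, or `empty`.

step 1: unify ((Int -> Int) -> Bool) ~ (d -> b)  [subst: {-} | 1 pending]
  -> decompose arrow: push (Int -> Int)~d, Bool~b
step 2: unify (Int -> Int) ~ d  [subst: {-} | 2 pending]
  bind d := (Int -> Int)
step 3: unify Bool ~ b  [subst: {d:=(Int -> Int)} | 1 pending]
  bind b := Bool
step 4: unify Int ~ List (Int -> a)  [subst: {d:=(Int -> Int), b:=Bool} | 0 pending]
  clash: Int vs List (Int -> a)

Answer: FAIL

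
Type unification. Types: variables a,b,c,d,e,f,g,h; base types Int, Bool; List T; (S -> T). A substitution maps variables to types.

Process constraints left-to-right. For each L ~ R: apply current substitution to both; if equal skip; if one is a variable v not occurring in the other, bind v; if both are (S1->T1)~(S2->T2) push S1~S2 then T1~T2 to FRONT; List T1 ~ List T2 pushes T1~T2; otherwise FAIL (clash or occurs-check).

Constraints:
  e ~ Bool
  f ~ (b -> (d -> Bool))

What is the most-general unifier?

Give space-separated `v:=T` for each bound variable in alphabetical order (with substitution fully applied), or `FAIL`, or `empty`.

step 1: unify e ~ Bool  [subst: {-} | 1 pending]
  bind e := Bool
step 2: unify f ~ (b -> (d -> Bool))  [subst: {e:=Bool} | 0 pending]
  bind f := (b -> (d -> Bool))

Answer: e:=Bool f:=(b -> (d -> Bool))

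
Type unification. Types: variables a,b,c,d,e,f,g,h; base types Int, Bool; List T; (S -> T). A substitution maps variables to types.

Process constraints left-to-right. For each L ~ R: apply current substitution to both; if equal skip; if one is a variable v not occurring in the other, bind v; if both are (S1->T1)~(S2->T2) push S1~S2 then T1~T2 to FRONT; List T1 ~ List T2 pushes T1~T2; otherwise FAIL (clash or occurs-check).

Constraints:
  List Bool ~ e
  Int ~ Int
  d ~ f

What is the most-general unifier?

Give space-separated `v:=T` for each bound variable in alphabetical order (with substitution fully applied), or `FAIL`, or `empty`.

Answer: d:=f e:=List Bool

Derivation:
step 1: unify List Bool ~ e  [subst: {-} | 2 pending]
  bind e := List Bool
step 2: unify Int ~ Int  [subst: {e:=List Bool} | 1 pending]
  -> identical, skip
step 3: unify d ~ f  [subst: {e:=List Bool} | 0 pending]
  bind d := f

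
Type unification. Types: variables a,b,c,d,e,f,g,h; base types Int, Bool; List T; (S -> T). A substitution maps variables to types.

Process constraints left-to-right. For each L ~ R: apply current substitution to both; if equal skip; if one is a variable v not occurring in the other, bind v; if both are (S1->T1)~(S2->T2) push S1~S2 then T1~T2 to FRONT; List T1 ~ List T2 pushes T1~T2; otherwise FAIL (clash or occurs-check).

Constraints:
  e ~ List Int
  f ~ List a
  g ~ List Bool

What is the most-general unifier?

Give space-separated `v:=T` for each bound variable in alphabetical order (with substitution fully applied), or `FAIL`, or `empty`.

Answer: e:=List Int f:=List a g:=List Bool

Derivation:
step 1: unify e ~ List Int  [subst: {-} | 2 pending]
  bind e := List Int
step 2: unify f ~ List a  [subst: {e:=List Int} | 1 pending]
  bind f := List a
step 3: unify g ~ List Bool  [subst: {e:=List Int, f:=List a} | 0 pending]
  bind g := List Bool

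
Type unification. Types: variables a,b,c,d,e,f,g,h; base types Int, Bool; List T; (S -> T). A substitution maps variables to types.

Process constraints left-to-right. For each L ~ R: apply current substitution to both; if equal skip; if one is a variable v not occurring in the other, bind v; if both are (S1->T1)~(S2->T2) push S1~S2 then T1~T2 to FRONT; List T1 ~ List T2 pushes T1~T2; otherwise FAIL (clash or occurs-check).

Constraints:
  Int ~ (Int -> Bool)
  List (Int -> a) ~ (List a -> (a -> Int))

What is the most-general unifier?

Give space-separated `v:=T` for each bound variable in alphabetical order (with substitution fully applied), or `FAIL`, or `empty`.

step 1: unify Int ~ (Int -> Bool)  [subst: {-} | 1 pending]
  clash: Int vs (Int -> Bool)

Answer: FAIL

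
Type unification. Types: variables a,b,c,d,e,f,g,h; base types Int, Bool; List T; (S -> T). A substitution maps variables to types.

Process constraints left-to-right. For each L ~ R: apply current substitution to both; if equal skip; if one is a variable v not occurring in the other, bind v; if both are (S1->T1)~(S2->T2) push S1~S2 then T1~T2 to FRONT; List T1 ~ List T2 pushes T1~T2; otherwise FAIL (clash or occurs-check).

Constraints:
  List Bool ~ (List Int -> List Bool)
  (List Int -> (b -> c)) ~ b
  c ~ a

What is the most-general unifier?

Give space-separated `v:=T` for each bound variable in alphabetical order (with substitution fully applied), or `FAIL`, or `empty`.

step 1: unify List Bool ~ (List Int -> List Bool)  [subst: {-} | 2 pending]
  clash: List Bool vs (List Int -> List Bool)

Answer: FAIL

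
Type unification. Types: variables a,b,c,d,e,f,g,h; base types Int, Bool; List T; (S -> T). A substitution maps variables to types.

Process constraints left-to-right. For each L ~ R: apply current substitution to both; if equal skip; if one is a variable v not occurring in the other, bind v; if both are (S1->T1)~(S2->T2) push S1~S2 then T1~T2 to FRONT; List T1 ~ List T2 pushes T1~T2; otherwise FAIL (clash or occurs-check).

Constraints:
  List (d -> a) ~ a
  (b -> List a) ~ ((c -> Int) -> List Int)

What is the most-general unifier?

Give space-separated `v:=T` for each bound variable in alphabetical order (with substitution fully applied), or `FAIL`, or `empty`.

step 1: unify List (d -> a) ~ a  [subst: {-} | 1 pending]
  occurs-check fail

Answer: FAIL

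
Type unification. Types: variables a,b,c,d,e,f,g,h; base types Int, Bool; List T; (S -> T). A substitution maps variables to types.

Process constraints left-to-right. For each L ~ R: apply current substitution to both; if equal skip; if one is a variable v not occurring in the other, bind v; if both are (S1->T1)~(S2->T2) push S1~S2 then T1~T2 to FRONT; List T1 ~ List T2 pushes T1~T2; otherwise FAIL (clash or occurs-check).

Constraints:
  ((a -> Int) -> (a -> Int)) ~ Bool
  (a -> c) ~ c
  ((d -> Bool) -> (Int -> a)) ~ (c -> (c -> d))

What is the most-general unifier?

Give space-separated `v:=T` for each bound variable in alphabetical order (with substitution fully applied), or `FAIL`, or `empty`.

Answer: FAIL

Derivation:
step 1: unify ((a -> Int) -> (a -> Int)) ~ Bool  [subst: {-} | 2 pending]
  clash: ((a -> Int) -> (a -> Int)) vs Bool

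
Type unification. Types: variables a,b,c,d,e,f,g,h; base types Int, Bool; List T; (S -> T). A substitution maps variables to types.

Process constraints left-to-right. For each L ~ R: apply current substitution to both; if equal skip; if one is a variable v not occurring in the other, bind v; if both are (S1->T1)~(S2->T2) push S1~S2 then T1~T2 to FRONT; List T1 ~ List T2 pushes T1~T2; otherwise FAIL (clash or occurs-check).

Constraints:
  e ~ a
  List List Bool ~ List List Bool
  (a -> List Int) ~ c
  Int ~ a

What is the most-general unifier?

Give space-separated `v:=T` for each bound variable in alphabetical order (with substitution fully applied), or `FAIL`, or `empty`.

Answer: a:=Int c:=(Int -> List Int) e:=Int

Derivation:
step 1: unify e ~ a  [subst: {-} | 3 pending]
  bind e := a
step 2: unify List List Bool ~ List List Bool  [subst: {e:=a} | 2 pending]
  -> identical, skip
step 3: unify (a -> List Int) ~ c  [subst: {e:=a} | 1 pending]
  bind c := (a -> List Int)
step 4: unify Int ~ a  [subst: {e:=a, c:=(a -> List Int)} | 0 pending]
  bind a := Int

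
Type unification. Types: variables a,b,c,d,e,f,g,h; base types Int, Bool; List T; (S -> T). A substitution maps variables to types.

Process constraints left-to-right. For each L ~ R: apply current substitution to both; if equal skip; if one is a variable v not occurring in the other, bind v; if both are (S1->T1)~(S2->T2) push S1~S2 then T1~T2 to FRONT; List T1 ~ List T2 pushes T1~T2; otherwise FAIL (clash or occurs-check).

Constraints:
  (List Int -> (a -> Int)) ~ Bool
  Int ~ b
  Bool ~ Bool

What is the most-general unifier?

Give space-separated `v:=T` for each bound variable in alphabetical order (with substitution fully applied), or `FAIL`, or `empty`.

Answer: FAIL

Derivation:
step 1: unify (List Int -> (a -> Int)) ~ Bool  [subst: {-} | 2 pending]
  clash: (List Int -> (a -> Int)) vs Bool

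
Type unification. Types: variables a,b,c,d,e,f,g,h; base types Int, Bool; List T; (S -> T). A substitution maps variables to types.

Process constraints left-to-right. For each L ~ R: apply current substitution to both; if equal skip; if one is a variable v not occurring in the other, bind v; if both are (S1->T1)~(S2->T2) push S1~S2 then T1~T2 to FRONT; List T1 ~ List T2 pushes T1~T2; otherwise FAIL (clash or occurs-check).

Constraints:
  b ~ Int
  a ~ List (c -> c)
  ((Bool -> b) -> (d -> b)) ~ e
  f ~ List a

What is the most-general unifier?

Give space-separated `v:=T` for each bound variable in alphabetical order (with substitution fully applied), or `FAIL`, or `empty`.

step 1: unify b ~ Int  [subst: {-} | 3 pending]
  bind b := Int
step 2: unify a ~ List (c -> c)  [subst: {b:=Int} | 2 pending]
  bind a := List (c -> c)
step 3: unify ((Bool -> Int) -> (d -> Int)) ~ e  [subst: {b:=Int, a:=List (c -> c)} | 1 pending]
  bind e := ((Bool -> Int) -> (d -> Int))
step 4: unify f ~ List List (c -> c)  [subst: {b:=Int, a:=List (c -> c), e:=((Bool -> Int) -> (d -> Int))} | 0 pending]
  bind f := List List (c -> c)

Answer: a:=List (c -> c) b:=Int e:=((Bool -> Int) -> (d -> Int)) f:=List List (c -> c)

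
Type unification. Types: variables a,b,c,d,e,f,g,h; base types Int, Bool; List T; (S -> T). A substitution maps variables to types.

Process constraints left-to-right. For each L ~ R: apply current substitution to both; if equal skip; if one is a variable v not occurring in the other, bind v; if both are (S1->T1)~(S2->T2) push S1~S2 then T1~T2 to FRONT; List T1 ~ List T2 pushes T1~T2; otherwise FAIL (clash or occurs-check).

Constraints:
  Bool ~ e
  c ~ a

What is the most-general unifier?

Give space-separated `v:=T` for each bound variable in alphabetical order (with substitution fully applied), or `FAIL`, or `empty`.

step 1: unify Bool ~ e  [subst: {-} | 1 pending]
  bind e := Bool
step 2: unify c ~ a  [subst: {e:=Bool} | 0 pending]
  bind c := a

Answer: c:=a e:=Bool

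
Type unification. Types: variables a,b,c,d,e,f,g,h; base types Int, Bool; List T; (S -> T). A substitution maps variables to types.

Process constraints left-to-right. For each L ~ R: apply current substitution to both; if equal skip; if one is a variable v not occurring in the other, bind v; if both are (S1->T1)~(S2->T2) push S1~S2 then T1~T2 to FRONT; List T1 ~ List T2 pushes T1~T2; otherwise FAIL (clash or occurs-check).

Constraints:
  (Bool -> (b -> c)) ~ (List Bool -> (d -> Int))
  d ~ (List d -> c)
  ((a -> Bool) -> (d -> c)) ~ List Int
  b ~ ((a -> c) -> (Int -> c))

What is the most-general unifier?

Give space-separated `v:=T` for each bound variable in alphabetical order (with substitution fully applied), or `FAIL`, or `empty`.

step 1: unify (Bool -> (b -> c)) ~ (List Bool -> (d -> Int))  [subst: {-} | 3 pending]
  -> decompose arrow: push Bool~List Bool, (b -> c)~(d -> Int)
step 2: unify Bool ~ List Bool  [subst: {-} | 4 pending]
  clash: Bool vs List Bool

Answer: FAIL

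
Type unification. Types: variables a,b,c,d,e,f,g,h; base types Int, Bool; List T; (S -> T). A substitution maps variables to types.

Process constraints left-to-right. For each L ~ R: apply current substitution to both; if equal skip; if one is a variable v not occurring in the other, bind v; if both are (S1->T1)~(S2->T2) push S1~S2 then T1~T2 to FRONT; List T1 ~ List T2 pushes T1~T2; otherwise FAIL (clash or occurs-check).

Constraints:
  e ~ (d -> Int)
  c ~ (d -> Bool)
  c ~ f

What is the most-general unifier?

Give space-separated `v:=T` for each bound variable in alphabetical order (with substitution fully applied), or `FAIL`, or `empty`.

Answer: c:=(d -> Bool) e:=(d -> Int) f:=(d -> Bool)

Derivation:
step 1: unify e ~ (d -> Int)  [subst: {-} | 2 pending]
  bind e := (d -> Int)
step 2: unify c ~ (d -> Bool)  [subst: {e:=(d -> Int)} | 1 pending]
  bind c := (d -> Bool)
step 3: unify (d -> Bool) ~ f  [subst: {e:=(d -> Int), c:=(d -> Bool)} | 0 pending]
  bind f := (d -> Bool)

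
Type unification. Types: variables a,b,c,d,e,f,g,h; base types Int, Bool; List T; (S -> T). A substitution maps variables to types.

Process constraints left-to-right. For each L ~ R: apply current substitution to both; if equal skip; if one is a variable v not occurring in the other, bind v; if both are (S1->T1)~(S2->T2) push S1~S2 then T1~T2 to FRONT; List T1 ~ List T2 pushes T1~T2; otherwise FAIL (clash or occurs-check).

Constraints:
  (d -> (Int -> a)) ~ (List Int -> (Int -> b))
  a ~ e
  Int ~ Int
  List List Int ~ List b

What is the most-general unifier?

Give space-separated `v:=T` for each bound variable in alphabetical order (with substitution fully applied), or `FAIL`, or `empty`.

Answer: a:=List Int b:=List Int d:=List Int e:=List Int

Derivation:
step 1: unify (d -> (Int -> a)) ~ (List Int -> (Int -> b))  [subst: {-} | 3 pending]
  -> decompose arrow: push d~List Int, (Int -> a)~(Int -> b)
step 2: unify d ~ List Int  [subst: {-} | 4 pending]
  bind d := List Int
step 3: unify (Int -> a) ~ (Int -> b)  [subst: {d:=List Int} | 3 pending]
  -> decompose arrow: push Int~Int, a~b
step 4: unify Int ~ Int  [subst: {d:=List Int} | 4 pending]
  -> identical, skip
step 5: unify a ~ b  [subst: {d:=List Int} | 3 pending]
  bind a := b
step 6: unify b ~ e  [subst: {d:=List Int, a:=b} | 2 pending]
  bind b := e
step 7: unify Int ~ Int  [subst: {d:=List Int, a:=b, b:=e} | 1 pending]
  -> identical, skip
step 8: unify List List Int ~ List e  [subst: {d:=List Int, a:=b, b:=e} | 0 pending]
  -> decompose List: push List Int~e
step 9: unify List Int ~ e  [subst: {d:=List Int, a:=b, b:=e} | 0 pending]
  bind e := List Int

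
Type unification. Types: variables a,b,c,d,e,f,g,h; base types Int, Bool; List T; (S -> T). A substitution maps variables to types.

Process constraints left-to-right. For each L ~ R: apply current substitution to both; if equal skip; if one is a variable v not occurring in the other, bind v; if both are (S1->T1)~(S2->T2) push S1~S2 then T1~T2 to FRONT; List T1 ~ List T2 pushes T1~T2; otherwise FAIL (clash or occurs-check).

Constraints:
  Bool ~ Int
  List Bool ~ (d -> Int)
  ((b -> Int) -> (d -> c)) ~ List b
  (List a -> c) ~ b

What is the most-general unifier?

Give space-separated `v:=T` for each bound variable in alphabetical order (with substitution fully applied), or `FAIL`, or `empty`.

Answer: FAIL

Derivation:
step 1: unify Bool ~ Int  [subst: {-} | 3 pending]
  clash: Bool vs Int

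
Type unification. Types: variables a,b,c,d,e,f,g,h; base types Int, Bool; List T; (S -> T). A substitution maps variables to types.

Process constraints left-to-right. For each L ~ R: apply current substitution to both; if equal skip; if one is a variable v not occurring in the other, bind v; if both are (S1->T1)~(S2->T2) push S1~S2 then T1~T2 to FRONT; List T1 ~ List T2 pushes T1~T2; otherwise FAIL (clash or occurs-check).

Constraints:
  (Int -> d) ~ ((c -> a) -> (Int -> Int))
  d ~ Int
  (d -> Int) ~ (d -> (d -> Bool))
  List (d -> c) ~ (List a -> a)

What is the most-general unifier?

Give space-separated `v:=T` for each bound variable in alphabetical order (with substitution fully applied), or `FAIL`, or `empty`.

Answer: FAIL

Derivation:
step 1: unify (Int -> d) ~ ((c -> a) -> (Int -> Int))  [subst: {-} | 3 pending]
  -> decompose arrow: push Int~(c -> a), d~(Int -> Int)
step 2: unify Int ~ (c -> a)  [subst: {-} | 4 pending]
  clash: Int vs (c -> a)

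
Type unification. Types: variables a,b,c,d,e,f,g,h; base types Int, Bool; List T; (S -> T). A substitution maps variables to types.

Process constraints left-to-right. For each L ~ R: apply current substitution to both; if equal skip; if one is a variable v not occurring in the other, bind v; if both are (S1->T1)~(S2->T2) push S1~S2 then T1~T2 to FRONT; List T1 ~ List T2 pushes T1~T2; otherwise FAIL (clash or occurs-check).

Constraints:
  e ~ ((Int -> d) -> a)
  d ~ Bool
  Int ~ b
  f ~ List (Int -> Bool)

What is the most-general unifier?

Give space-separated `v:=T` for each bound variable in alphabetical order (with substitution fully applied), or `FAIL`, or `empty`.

Answer: b:=Int d:=Bool e:=((Int -> Bool) -> a) f:=List (Int -> Bool)

Derivation:
step 1: unify e ~ ((Int -> d) -> a)  [subst: {-} | 3 pending]
  bind e := ((Int -> d) -> a)
step 2: unify d ~ Bool  [subst: {e:=((Int -> d) -> a)} | 2 pending]
  bind d := Bool
step 3: unify Int ~ b  [subst: {e:=((Int -> d) -> a), d:=Bool} | 1 pending]
  bind b := Int
step 4: unify f ~ List (Int -> Bool)  [subst: {e:=((Int -> d) -> a), d:=Bool, b:=Int} | 0 pending]
  bind f := List (Int -> Bool)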